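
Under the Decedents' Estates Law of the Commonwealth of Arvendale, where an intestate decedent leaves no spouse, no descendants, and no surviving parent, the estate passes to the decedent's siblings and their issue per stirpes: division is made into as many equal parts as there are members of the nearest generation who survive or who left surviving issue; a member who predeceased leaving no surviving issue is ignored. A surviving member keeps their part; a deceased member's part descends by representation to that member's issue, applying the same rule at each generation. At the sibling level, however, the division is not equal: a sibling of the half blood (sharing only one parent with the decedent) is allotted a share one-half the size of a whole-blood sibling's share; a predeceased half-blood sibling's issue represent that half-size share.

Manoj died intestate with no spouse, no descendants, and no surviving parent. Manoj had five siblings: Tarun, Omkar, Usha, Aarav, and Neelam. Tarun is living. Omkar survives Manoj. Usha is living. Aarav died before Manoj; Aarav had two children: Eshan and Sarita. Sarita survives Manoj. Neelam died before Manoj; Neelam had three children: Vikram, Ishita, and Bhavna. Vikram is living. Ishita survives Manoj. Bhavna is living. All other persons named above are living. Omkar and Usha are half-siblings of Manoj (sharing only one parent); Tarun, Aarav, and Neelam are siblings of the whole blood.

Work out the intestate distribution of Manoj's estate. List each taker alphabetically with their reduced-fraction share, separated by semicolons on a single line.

No spouse, descendants, or parent survives, so the estate passes to Manoj's siblings per stirpes.
Half-blood siblings count for one-half the weight of whole-blood siblings at the initial division.
Dividing 1 in proportion to weights (total weight 4): Tarun (weight 1) → 1/4; Omkar (weight 1/2) → 1/8; Usha (weight 1/2) → 1/8; Aarav (weight 1) → 1/4; Neelam (weight 1) → 1/4.
Tarun is living and takes 1/4.
Omkar is living and takes 1/8.
Usha is living and takes 1/8.
Aarav predeceased; the 1/4 allotted to Aarav's branch passes to Aarav's issue by representation.
The 1/4 is divided into 2 equal shares of 1/8 among Eshan, Sarita.
Eshan is living and takes 1/8.
Sarita is living and takes 1/8.
Neelam predeceased; the 1/4 allotted to Neelam's branch passes to Neelam's issue by representation.
The 1/4 is divided into 3 equal shares of 1/12 among Vikram, Ishita, Bhavna.
Vikram is living and takes 1/12.
Ishita is living and takes 1/12.
Bhavna is living and takes 1/12.

Bhavna 1/12; Eshan 1/8; Ishita 1/12; Omkar 1/8; Sarita 1/8; Tarun 1/4; Usha 1/8; Vikram 1/12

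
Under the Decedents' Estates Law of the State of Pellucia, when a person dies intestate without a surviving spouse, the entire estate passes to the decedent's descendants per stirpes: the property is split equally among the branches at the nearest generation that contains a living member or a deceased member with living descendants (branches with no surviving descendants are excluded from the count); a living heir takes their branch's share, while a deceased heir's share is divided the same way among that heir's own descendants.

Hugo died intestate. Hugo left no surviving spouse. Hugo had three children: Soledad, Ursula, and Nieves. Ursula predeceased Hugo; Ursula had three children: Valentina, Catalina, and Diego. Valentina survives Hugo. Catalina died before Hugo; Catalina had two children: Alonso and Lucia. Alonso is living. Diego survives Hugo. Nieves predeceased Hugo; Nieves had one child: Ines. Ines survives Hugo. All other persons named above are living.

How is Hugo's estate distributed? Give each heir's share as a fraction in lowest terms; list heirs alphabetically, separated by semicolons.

Alonso 1/18; Diego 1/9; Ines 1/3; Lucia 1/18; Soledad 1/3; Valentina 1/9

There is no surviving spouse, so the entire estate passes to Hugo's descendants per stirpes.
The estate is divided into 3 equal shares of 1/3 among Soledad, Ursula, Nieves.
Soledad is living and takes 1/3.
Ursula predeceased; the 1/3 allotted to Ursula's branch passes to Ursula's issue by representation.
The 1/3 is divided into 3 equal shares of 1/9 among Valentina, Catalina, Diego.
Valentina is living and takes 1/9.
Catalina predeceased; the 1/9 allotted to Catalina's branch passes to Catalina's issue by representation.
The 1/9 is divided into 2 equal shares of 1/18 among Alonso, Lucia.
Alonso is living and takes 1/18.
Lucia is living and takes 1/18.
Diego is living and takes 1/9.
Nieves predeceased; the 1/3 allotted to Nieves's branch passes to Nieves's issue by representation.
Ines is the sole taker at this level and receives the full 1/3.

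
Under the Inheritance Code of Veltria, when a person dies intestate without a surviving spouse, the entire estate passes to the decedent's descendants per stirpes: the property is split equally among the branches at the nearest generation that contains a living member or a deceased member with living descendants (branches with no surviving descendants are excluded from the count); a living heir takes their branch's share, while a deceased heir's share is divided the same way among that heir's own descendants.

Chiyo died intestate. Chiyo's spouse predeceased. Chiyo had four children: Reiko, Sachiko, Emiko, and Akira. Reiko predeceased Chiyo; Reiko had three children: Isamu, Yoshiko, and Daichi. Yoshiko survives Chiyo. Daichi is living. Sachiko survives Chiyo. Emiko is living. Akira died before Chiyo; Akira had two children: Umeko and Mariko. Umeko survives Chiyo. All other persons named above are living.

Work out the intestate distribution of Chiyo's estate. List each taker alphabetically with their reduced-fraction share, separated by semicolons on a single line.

There is no surviving spouse, so the entire estate passes to Chiyo's descendants per stirpes.
The estate is divided into 4 equal shares of 1/4 among Reiko, Sachiko, Emiko, Akira.
Reiko predeceased; the 1/4 allotted to Reiko's branch passes to Reiko's issue by representation.
The 1/4 is divided into 3 equal shares of 1/12 among Isamu, Yoshiko, Daichi.
Isamu is living and takes 1/12.
Yoshiko is living and takes 1/12.
Daichi is living and takes 1/12.
Sachiko is living and takes 1/4.
Emiko is living and takes 1/4.
Akira predeceased; the 1/4 allotted to Akira's branch passes to Akira's issue by representation.
The 1/4 is divided into 2 equal shares of 1/8 among Umeko, Mariko.
Umeko is living and takes 1/8.
Mariko is living and takes 1/8.

Daichi 1/12; Emiko 1/4; Isamu 1/12; Mariko 1/8; Sachiko 1/4; Umeko 1/8; Yoshiko 1/12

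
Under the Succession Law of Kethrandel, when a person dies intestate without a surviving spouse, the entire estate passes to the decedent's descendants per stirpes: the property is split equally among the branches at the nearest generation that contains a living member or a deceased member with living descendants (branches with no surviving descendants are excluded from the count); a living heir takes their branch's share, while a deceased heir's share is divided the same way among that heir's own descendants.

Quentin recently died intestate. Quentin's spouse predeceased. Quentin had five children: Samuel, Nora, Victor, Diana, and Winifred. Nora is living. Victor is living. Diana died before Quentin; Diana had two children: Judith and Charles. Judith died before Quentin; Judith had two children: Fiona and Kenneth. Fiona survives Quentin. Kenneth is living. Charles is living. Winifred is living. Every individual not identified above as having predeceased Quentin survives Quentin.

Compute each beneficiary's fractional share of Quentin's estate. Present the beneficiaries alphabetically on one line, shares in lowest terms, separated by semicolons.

Charles 1/10; Fiona 1/20; Kenneth 1/20; Nora 1/5; Samuel 1/5; Victor 1/5; Winifred 1/5

There is no surviving spouse, so the entire estate passes to Quentin's descendants per stirpes.
The estate is divided into 5 equal shares of 1/5 among Samuel, Nora, Victor, Diana, Winifred.
Samuel is living and takes 1/5.
Nora is living and takes 1/5.
Victor is living and takes 1/5.
Diana predeceased; the 1/5 allotted to Diana's branch passes to Diana's issue by representation.
The 1/5 is divided into 2 equal shares of 1/10 among Judith, Charles.
Judith predeceased; the 1/10 allotted to Judith's branch passes to Judith's issue by representation.
The 1/10 is divided into 2 equal shares of 1/20 among Fiona, Kenneth.
Fiona is living and takes 1/20.
Kenneth is living and takes 1/20.
Charles is living and takes 1/10.
Winifred is living and takes 1/5.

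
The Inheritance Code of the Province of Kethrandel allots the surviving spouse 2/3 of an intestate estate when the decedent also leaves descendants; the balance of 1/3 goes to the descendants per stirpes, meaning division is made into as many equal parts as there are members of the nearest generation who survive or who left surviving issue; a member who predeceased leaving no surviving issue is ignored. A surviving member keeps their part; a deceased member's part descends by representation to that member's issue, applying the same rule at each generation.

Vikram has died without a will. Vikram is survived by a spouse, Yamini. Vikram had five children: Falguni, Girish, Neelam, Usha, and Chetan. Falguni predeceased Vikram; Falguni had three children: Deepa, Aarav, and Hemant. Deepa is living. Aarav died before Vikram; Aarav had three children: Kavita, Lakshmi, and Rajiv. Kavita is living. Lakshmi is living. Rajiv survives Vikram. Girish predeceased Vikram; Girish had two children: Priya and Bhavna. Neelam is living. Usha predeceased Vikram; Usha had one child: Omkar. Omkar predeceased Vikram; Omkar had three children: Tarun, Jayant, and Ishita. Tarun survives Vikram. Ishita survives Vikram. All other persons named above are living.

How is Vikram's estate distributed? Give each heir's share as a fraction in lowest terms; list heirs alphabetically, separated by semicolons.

Yamini, as surviving spouse, takes 2/3.
The remaining 1/3 passes to Vikram's descendants per stirpes.
The 1/3 is divided into 5 equal shares of 1/15 among Falguni, Girish, Neelam, Usha, Chetan.
Falguni predeceased; the 1/15 allotted to Falguni's branch passes to Falguni's issue by representation.
The 1/15 is divided into 3 equal shares of 1/45 among Deepa, Aarav, Hemant.
Deepa is living and takes 1/45.
Aarav predeceased; the 1/45 allotted to Aarav's branch passes to Aarav's issue by representation.
The 1/45 is divided into 3 equal shares of 1/135 among Kavita, Lakshmi, Rajiv.
Kavita is living and takes 1/135.
Lakshmi is living and takes 1/135.
Rajiv is living and takes 1/135.
Hemant is living and takes 1/45.
Girish predeceased; the 1/15 allotted to Girish's branch passes to Girish's issue by representation.
The 1/15 is divided into 2 equal shares of 1/30 among Priya, Bhavna.
Priya is living and takes 1/30.
Bhavna is living and takes 1/30.
Neelam is living and takes 1/15.
Usha predeceased; the 1/15 allotted to Usha's branch passes to Usha's issue by representation.
Omkar's line is the sole branch at this level, so the full 1/15 passes to Omkar's issue by representation.
The 1/15 is divided into 3 equal shares of 1/45 among Tarun, Jayant, Ishita.
Tarun is living and takes 1/45.
Jayant is living and takes 1/45.
Ishita is living and takes 1/45.
Chetan is living and takes 1/15.

Bhavna 1/30; Chetan 1/15; Deepa 1/45; Hemant 1/45; Ishita 1/45; Jayant 1/45; Kavita 1/135; Lakshmi 1/135; Neelam 1/15; Priya 1/30; Rajiv 1/135; Tarun 1/45; Yamini 2/3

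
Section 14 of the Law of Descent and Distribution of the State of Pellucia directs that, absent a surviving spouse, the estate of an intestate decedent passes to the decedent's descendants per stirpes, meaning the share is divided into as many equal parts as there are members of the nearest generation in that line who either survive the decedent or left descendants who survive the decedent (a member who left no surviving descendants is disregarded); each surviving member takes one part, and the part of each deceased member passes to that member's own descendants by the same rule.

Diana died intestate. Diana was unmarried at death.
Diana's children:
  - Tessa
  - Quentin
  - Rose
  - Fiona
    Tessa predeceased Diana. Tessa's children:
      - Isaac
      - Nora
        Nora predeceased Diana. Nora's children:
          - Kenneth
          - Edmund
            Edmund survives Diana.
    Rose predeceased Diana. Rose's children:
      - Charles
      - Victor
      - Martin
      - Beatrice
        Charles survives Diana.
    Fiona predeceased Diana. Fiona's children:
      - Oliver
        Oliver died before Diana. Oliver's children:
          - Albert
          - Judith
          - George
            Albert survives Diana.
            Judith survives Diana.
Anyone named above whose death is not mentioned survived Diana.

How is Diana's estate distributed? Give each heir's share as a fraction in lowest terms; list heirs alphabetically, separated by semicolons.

There is no surviving spouse, so the entire estate passes to Diana's descendants per stirpes.
The estate is divided into 4 equal shares of 1/4 among Tessa, Quentin, Rose, Fiona.
Tessa predeceased; the 1/4 allotted to Tessa's branch passes to Tessa's issue by representation.
The 1/4 is divided into 2 equal shares of 1/8 among Isaac, Nora.
Isaac is living and takes 1/8.
Nora predeceased; the 1/8 allotted to Nora's branch passes to Nora's issue by representation.
The 1/8 is divided into 2 equal shares of 1/16 among Kenneth, Edmund.
Kenneth is living and takes 1/16.
Edmund is living and takes 1/16.
Quentin is living and takes 1/4.
Rose predeceased; the 1/4 allotted to Rose's branch passes to Rose's issue by representation.
The 1/4 is divided into 4 equal shares of 1/16 among Charles, Victor, Martin, Beatrice.
Charles is living and takes 1/16.
Victor is living and takes 1/16.
Martin is living and takes 1/16.
Beatrice is living and takes 1/16.
Fiona predeceased; the 1/4 allotted to Fiona's branch passes to Fiona's issue by representation.
Oliver's line is the sole branch at this level, so the full 1/4 passes to Oliver's issue by representation.
The 1/4 is divided into 3 equal shares of 1/12 among Albert, Judith, George.
Albert is living and takes 1/12.
Judith is living and takes 1/12.
George is living and takes 1/12.

Albert 1/12; Beatrice 1/16; Charles 1/16; Edmund 1/16; George 1/12; Isaac 1/8; Judith 1/12; Kenneth 1/16; Martin 1/16; Quentin 1/4; Victor 1/16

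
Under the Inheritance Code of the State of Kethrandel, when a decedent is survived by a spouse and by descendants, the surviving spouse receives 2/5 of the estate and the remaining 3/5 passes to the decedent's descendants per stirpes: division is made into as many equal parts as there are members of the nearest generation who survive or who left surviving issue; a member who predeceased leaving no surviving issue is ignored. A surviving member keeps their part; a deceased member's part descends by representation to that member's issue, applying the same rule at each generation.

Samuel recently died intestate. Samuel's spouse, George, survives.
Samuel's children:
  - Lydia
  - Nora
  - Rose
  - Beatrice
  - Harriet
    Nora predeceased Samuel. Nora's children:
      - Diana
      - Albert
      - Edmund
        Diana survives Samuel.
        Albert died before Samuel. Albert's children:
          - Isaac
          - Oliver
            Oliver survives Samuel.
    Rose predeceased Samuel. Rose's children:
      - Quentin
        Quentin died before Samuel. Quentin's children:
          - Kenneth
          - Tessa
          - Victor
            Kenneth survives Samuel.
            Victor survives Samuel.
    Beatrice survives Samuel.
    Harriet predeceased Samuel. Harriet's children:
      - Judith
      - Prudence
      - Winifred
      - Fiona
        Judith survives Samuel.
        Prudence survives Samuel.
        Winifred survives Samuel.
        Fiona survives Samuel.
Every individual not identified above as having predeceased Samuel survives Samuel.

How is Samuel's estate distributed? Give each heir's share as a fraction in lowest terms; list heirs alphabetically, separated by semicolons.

George, as surviving spouse, takes 2/5.
The remaining 3/5 passes to Samuel's descendants per stirpes.
The 3/5 is divided into 5 equal shares of 3/25 among Lydia, Nora, Rose, Beatrice, Harriet.
Lydia is living and takes 3/25.
Nora predeceased; the 3/25 allotted to Nora's branch passes to Nora's issue by representation.
The 3/25 is divided into 3 equal shares of 1/25 among Diana, Albert, Edmund.
Diana is living and takes 1/25.
Albert predeceased; the 1/25 allotted to Albert's branch passes to Albert's issue by representation.
The 1/25 is divided into 2 equal shares of 1/50 among Isaac, Oliver.
Isaac is living and takes 1/50.
Oliver is living and takes 1/50.
Edmund is living and takes 1/25.
Rose predeceased; the 3/25 allotted to Rose's branch passes to Rose's issue by representation.
Quentin's line is the sole branch at this level, so the full 3/25 passes to Quentin's issue by representation.
The 3/25 is divided into 3 equal shares of 1/25 among Kenneth, Tessa, Victor.
Kenneth is living and takes 1/25.
Tessa is living and takes 1/25.
Victor is living and takes 1/25.
Beatrice is living and takes 3/25.
Harriet predeceased; the 3/25 allotted to Harriet's branch passes to Harriet's issue by representation.
The 3/25 is divided into 4 equal shares of 3/100 among Judith, Prudence, Winifred, Fiona.
Judith is living and takes 3/100.
Prudence is living and takes 3/100.
Winifred is living and takes 3/100.
Fiona is living and takes 3/100.

Beatrice 3/25; Diana 1/25; Edmund 1/25; Fiona 3/100; George 2/5; Isaac 1/50; Judith 3/100; Kenneth 1/25; Lydia 3/25; Oliver 1/50; Prudence 3/100; Tessa 1/25; Victor 1/25; Winifred 3/100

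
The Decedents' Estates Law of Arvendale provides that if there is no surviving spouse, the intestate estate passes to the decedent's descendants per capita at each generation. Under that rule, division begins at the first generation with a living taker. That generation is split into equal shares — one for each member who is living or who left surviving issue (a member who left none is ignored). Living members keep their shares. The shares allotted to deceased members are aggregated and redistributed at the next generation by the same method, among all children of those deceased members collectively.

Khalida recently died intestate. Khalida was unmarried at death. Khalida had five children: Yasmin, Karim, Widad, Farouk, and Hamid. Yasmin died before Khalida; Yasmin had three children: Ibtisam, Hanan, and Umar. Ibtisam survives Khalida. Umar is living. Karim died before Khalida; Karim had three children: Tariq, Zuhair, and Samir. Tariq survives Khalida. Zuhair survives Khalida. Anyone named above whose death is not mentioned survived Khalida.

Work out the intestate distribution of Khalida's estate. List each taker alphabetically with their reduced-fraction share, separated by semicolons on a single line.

Farouk 1/5; Hamid 1/5; Hanan 1/15; Ibtisam 1/15; Samir 1/15; Tariq 1/15; Umar 1/15; Widad 1/5; Zuhair 1/15

There is no surviving spouse, so the entire estate passes to Khalida's descendants per capita at each generation.
At generation 1 (Yasmin, Karim, Widad, Farouk, Hamid) there are 5 shares of (1)/5 = 1/5 each.
Living: Widad, Farouk, and Hamid — each takes 1/5.
Deceased: Yasmin and Karim. Their combined 2/5 is pooled and carried to generation 2.
At generation 2 (Ibtisam, Hanan, Umar, Tariq, Zuhair, Samir) there are 6 shares of (2/5)/6 = 1/15 each.
Living: Ibtisam, Hanan, Umar, Tariq, Zuhair, and Samir — each takes 1/15.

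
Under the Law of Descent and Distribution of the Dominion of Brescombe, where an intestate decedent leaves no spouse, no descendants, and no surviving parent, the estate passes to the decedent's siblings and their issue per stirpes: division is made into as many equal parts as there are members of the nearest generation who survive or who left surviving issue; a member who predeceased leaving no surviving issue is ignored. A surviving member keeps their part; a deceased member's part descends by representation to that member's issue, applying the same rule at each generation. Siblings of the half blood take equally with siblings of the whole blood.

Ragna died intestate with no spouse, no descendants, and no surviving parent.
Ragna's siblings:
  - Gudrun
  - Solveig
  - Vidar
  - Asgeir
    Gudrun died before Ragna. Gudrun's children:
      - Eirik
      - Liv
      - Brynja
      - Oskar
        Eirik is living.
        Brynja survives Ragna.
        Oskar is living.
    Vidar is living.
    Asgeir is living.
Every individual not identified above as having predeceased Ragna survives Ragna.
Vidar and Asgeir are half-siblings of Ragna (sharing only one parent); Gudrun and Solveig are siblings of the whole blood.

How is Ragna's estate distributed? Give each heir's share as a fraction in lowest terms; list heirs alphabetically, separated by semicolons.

Asgeir 1/4; Brynja 1/16; Eirik 1/16; Liv 1/16; Oskar 1/16; Solveig 1/4; Vidar 1/4

No spouse, descendants, or parent survives, so the estate passes to Ragna's siblings per stirpes.
Half-blood and whole-blood siblings take equally under the stated rule.
The estate is divided into 4 equal shares of 1/4 among Gudrun, Solveig, Vidar, Asgeir.
Gudrun predeceased; the 1/4 allotted to Gudrun's branch passes to Gudrun's issue by representation.
The 1/4 is divided into 4 equal shares of 1/16 among Eirik, Liv, Brynja, Oskar.
Eirik is living and takes 1/16.
Liv is living and takes 1/16.
Brynja is living and takes 1/16.
Oskar is living and takes 1/16.
Solveig is living and takes 1/4.
Vidar is living and takes 1/4.
Asgeir is living and takes 1/4.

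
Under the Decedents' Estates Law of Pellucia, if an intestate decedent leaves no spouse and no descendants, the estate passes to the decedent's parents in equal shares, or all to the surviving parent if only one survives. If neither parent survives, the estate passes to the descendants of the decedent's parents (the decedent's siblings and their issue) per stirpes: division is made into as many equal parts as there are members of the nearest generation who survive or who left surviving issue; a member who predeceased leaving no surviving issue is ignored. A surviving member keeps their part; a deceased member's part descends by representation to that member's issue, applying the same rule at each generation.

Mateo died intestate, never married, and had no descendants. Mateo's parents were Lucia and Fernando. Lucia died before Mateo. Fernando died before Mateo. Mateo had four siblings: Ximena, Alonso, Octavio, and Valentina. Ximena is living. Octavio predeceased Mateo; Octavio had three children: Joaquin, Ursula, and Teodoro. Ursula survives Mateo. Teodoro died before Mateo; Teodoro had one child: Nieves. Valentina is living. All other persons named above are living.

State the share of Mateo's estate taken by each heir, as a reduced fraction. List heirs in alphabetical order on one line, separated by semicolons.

Alonso 1/4; Joaquin 1/12; Nieves 1/12; Ursula 1/12; Valentina 1/4; Ximena 1/4

Neither parent survives and there are no descendants, so the estate passes to Mateo's siblings and their issue per stirpes.
The estate is divided into 4 equal shares of 1/4 among Ximena, Alonso, Octavio, Valentina.
Ximena is living and takes 1/4.
Alonso is living and takes 1/4.
Octavio predeceased; the 1/4 allotted to Octavio's branch passes to Octavio's issue by representation.
The 1/4 is divided into 3 equal shares of 1/12 among Joaquin, Ursula, Teodoro.
Joaquin is living and takes 1/12.
Ursula is living and takes 1/12.
Teodoro predeceased; the 1/12 allotted to Teodoro's branch passes to Teodoro's issue by representation.
Nieves is the sole taker at this level and receives the full 1/12.
Valentina is living and takes 1/4.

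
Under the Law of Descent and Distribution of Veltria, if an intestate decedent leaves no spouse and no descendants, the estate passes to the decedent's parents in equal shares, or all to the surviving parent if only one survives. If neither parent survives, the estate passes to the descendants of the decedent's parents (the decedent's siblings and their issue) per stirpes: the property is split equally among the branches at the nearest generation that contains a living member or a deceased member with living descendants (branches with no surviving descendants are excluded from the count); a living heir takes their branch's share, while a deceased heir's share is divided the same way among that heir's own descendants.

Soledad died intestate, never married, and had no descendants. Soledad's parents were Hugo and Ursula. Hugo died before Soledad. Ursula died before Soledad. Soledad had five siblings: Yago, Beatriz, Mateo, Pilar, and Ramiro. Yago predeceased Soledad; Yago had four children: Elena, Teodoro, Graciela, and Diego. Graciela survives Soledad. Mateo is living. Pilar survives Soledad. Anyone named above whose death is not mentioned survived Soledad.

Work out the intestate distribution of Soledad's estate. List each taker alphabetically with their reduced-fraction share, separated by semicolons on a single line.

Neither parent survives and there are no descendants, so the estate passes to Soledad's siblings and their issue per stirpes.
The estate is divided into 5 equal shares of 1/5 among Yago, Beatriz, Mateo, Pilar, Ramiro.
Yago predeceased; the 1/5 allotted to Yago's branch passes to Yago's issue by representation.
The 1/5 is divided into 4 equal shares of 1/20 among Elena, Teodoro, Graciela, Diego.
Elena is living and takes 1/20.
Teodoro is living and takes 1/20.
Graciela is living and takes 1/20.
Diego is living and takes 1/20.
Beatriz is living and takes 1/5.
Mateo is living and takes 1/5.
Pilar is living and takes 1/5.
Ramiro is living and takes 1/5.

Beatriz 1/5; Diego 1/20; Elena 1/20; Graciela 1/20; Mateo 1/5; Pilar 1/5; Ramiro 1/5; Teodoro 1/20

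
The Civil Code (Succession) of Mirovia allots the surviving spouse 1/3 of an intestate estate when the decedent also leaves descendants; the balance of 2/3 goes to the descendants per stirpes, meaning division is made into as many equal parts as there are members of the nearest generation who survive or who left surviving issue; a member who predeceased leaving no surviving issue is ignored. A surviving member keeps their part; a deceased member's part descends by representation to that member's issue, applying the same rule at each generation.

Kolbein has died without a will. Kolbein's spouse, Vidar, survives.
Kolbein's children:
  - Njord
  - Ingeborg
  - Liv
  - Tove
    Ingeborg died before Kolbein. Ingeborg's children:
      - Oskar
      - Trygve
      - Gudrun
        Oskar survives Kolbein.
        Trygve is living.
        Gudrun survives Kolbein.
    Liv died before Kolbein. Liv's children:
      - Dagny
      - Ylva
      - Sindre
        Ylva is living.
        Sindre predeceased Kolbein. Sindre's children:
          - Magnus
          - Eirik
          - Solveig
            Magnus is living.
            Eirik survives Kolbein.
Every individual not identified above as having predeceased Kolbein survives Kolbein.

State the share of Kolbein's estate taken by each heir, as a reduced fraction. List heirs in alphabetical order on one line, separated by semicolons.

Dagny 1/18; Eirik 1/54; Gudrun 1/18; Magnus 1/54; Njord 1/6; Oskar 1/18; Solveig 1/54; Tove 1/6; Trygve 1/18; Vidar 1/3; Ylva 1/18

Vidar, as surviving spouse, takes 1/3.
The remaining 2/3 passes to Kolbein's descendants per stirpes.
The 2/3 is divided into 4 equal shares of 1/6 among Njord, Ingeborg, Liv, Tove.
Njord is living and takes 1/6.
Ingeborg predeceased; the 1/6 allotted to Ingeborg's branch passes to Ingeborg's issue by representation.
The 1/6 is divided into 3 equal shares of 1/18 among Oskar, Trygve, Gudrun.
Oskar is living and takes 1/18.
Trygve is living and takes 1/18.
Gudrun is living and takes 1/18.
Liv predeceased; the 1/6 allotted to Liv's branch passes to Liv's issue by representation.
The 1/6 is divided into 3 equal shares of 1/18 among Dagny, Ylva, Sindre.
Dagny is living and takes 1/18.
Ylva is living and takes 1/18.
Sindre predeceased; the 1/18 allotted to Sindre's branch passes to Sindre's issue by representation.
The 1/18 is divided into 3 equal shares of 1/54 among Magnus, Eirik, Solveig.
Magnus is living and takes 1/54.
Eirik is living and takes 1/54.
Solveig is living and takes 1/54.
Tove is living and takes 1/6.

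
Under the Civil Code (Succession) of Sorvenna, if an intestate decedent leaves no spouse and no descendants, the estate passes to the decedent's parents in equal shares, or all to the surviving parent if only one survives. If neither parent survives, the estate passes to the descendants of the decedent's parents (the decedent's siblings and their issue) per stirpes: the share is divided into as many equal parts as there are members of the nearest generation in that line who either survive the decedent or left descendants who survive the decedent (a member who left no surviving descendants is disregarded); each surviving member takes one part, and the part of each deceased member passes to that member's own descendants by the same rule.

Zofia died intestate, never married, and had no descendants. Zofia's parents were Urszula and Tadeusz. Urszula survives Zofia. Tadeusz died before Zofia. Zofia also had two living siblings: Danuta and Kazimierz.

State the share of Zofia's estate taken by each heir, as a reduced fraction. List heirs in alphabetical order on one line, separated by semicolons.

Only one parent, Urszula, survives, so Urszula takes the entire estate. The siblings take nothing because a surviving parent has priority.

Urszula 1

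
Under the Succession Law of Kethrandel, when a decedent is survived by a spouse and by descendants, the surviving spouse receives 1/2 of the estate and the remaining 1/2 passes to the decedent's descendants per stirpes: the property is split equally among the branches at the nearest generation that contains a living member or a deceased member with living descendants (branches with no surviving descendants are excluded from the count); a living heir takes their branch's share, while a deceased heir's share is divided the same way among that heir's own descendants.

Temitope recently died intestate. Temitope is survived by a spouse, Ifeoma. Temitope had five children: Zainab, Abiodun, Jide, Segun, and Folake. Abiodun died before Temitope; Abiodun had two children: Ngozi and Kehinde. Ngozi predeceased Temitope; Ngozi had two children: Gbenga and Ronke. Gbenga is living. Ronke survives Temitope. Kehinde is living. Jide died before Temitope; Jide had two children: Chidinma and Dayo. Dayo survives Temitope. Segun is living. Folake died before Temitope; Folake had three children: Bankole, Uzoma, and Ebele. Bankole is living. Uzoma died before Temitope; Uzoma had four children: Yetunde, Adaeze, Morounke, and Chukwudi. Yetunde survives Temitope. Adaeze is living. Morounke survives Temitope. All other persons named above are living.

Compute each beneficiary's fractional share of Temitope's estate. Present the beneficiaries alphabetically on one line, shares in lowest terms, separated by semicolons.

Ifeoma, as surviving spouse, takes 1/2.
The remaining 1/2 passes to Temitope's descendants per stirpes.
The 1/2 is divided into 5 equal shares of 1/10 among Zainab, Abiodun, Jide, Segun, Folake.
Zainab is living and takes 1/10.
Abiodun predeceased; the 1/10 allotted to Abiodun's branch passes to Abiodun's issue by representation.
The 1/10 is divided into 2 equal shares of 1/20 among Ngozi, Kehinde.
Ngozi predeceased; the 1/20 allotted to Ngozi's branch passes to Ngozi's issue by representation.
The 1/20 is divided into 2 equal shares of 1/40 among Gbenga, Ronke.
Gbenga is living and takes 1/40.
Ronke is living and takes 1/40.
Kehinde is living and takes 1/20.
Jide predeceased; the 1/10 allotted to Jide's branch passes to Jide's issue by representation.
The 1/10 is divided into 2 equal shares of 1/20 among Chidinma, Dayo.
Chidinma is living and takes 1/20.
Dayo is living and takes 1/20.
Segun is living and takes 1/10.
Folake predeceased; the 1/10 allotted to Folake's branch passes to Folake's issue by representation.
The 1/10 is divided into 3 equal shares of 1/30 among Bankole, Uzoma, Ebele.
Bankole is living and takes 1/30.
Uzoma predeceased; the 1/30 allotted to Uzoma's branch passes to Uzoma's issue by representation.
The 1/30 is divided into 4 equal shares of 1/120 among Yetunde, Adaeze, Morounke, Chukwudi.
Yetunde is living and takes 1/120.
Adaeze is living and takes 1/120.
Morounke is living and takes 1/120.
Chukwudi is living and takes 1/120.
Ebele is living and takes 1/30.

Adaeze 1/120; Bankole 1/30; Chidinma 1/20; Chukwudi 1/120; Dayo 1/20; Ebele 1/30; Gbenga 1/40; Ifeoma 1/2; Kehinde 1/20; Morounke 1/120; Ronke 1/40; Segun 1/10; Yetunde 1/120; Zainab 1/10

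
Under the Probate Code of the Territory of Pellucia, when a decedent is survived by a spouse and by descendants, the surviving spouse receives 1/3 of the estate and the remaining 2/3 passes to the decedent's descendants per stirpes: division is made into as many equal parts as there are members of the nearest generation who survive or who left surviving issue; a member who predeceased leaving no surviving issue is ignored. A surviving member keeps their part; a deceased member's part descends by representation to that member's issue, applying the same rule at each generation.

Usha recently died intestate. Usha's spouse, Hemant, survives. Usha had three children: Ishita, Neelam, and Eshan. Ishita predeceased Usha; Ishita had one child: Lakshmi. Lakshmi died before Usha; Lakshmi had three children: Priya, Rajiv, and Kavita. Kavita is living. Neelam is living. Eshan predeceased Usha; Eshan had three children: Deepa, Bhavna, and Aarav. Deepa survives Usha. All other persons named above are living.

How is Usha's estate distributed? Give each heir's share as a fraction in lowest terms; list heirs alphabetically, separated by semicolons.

Hemant, as surviving spouse, takes 1/3.
The remaining 2/3 passes to Usha's descendants per stirpes.
The 2/3 is divided into 3 equal shares of 2/9 among Ishita, Neelam, Eshan.
Ishita predeceased; the 2/9 allotted to Ishita's branch passes to Ishita's issue by representation.
Lakshmi's line is the sole branch at this level, so the full 2/9 passes to Lakshmi's issue by representation.
The 2/9 is divided into 3 equal shares of 2/27 among Priya, Rajiv, Kavita.
Priya is living and takes 2/27.
Rajiv is living and takes 2/27.
Kavita is living and takes 2/27.
Neelam is living and takes 2/9.
Eshan predeceased; the 2/9 allotted to Eshan's branch passes to Eshan's issue by representation.
The 2/9 is divided into 3 equal shares of 2/27 among Deepa, Bhavna, Aarav.
Deepa is living and takes 2/27.
Bhavna is living and takes 2/27.
Aarav is living and takes 2/27.

Aarav 2/27; Bhavna 2/27; Deepa 2/27; Hemant 1/3; Kavita 2/27; Neelam 2/9; Priya 2/27; Rajiv 2/27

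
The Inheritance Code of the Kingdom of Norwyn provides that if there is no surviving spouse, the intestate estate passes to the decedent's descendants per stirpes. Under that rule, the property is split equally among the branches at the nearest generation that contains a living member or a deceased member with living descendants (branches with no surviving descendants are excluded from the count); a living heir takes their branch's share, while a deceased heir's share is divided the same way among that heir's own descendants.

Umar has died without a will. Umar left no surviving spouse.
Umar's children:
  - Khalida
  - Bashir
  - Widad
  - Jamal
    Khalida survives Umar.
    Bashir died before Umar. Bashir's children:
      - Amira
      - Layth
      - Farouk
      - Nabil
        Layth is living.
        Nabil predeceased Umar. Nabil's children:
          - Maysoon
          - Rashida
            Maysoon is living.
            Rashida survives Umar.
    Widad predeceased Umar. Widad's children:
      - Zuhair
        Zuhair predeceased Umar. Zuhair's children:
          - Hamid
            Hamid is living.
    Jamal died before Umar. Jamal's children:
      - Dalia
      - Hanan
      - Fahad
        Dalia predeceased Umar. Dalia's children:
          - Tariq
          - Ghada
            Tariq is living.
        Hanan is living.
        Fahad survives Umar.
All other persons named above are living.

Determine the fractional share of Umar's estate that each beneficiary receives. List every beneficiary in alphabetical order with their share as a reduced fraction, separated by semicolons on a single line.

There is no surviving spouse, so the entire estate passes to Umar's descendants per stirpes.
The estate is divided into 4 equal shares of 1/4 among Khalida, Bashir, Widad, Jamal.
Khalida is living and takes 1/4.
Bashir predeceased; the 1/4 allotted to Bashir's branch passes to Bashir's issue by representation.
The 1/4 is divided into 4 equal shares of 1/16 among Amira, Layth, Farouk, Nabil.
Amira is living and takes 1/16.
Layth is living and takes 1/16.
Farouk is living and takes 1/16.
Nabil predeceased; the 1/16 allotted to Nabil's branch passes to Nabil's issue by representation.
The 1/16 is divided into 2 equal shares of 1/32 among Maysoon, Rashida.
Maysoon is living and takes 1/32.
Rashida is living and takes 1/32.
Widad predeceased; the 1/4 allotted to Widad's branch passes to Widad's issue by representation.
Zuhair's line is the sole branch at this level, so the full 1/4 passes to Zuhair's issue by representation.
Hamid is the sole taker at this level and receives the full 1/4.
Jamal predeceased; the 1/4 allotted to Jamal's branch passes to Jamal's issue by representation.
The 1/4 is divided into 3 equal shares of 1/12 among Dalia, Hanan, Fahad.
Dalia predeceased; the 1/12 allotted to Dalia's branch passes to Dalia's issue by representation.
The 1/12 is divided into 2 equal shares of 1/24 among Tariq, Ghada.
Tariq is living and takes 1/24.
Ghada is living and takes 1/24.
Hanan is living and takes 1/12.
Fahad is living and takes 1/12.

Amira 1/16; Fahad 1/12; Farouk 1/16; Ghada 1/24; Hamid 1/4; Hanan 1/12; Khalida 1/4; Layth 1/16; Maysoon 1/32; Rashida 1/32; Tariq 1/24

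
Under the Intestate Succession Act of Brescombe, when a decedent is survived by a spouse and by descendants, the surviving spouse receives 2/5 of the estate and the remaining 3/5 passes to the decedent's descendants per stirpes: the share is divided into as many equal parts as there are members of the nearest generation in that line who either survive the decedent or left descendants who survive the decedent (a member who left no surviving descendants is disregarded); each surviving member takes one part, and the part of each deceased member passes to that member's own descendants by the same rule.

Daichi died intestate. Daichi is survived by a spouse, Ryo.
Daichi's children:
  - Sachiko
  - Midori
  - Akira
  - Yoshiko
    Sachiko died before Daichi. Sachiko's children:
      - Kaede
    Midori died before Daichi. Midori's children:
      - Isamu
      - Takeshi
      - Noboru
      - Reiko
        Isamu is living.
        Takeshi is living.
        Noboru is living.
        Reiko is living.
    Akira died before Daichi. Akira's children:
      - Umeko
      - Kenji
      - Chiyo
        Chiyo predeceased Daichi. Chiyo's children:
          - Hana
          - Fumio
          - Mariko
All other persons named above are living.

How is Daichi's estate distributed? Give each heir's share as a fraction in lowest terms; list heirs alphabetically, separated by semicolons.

Fumio 1/60; Hana 1/60; Isamu 3/80; Kaede 3/20; Kenji 1/20; Mariko 1/60; Noboru 3/80; Reiko 3/80; Ryo 2/5; Takeshi 3/80; Umeko 1/20; Yoshiko 3/20

Ryo, as surviving spouse, takes 2/5.
The remaining 3/5 passes to Daichi's descendants per stirpes.
The 3/5 is divided into 4 equal shares of 3/20 among Sachiko, Midori, Akira, Yoshiko.
Sachiko predeceased; the 3/20 allotted to Sachiko's branch passes to Sachiko's issue by representation.
Kaede is the sole taker at this level and receives the full 3/20.
Midori predeceased; the 3/20 allotted to Midori's branch passes to Midori's issue by representation.
The 3/20 is divided into 4 equal shares of 3/80 among Isamu, Takeshi, Noboru, Reiko.
Isamu is living and takes 3/80.
Takeshi is living and takes 3/80.
Noboru is living and takes 3/80.
Reiko is living and takes 3/80.
Akira predeceased; the 3/20 allotted to Akira's branch passes to Akira's issue by representation.
The 3/20 is divided into 3 equal shares of 1/20 among Umeko, Kenji, Chiyo.
Umeko is living and takes 1/20.
Kenji is living and takes 1/20.
Chiyo predeceased; the 1/20 allotted to Chiyo's branch passes to Chiyo's issue by representation.
The 1/20 is divided into 3 equal shares of 1/60 among Hana, Fumio, Mariko.
Hana is living and takes 1/60.
Fumio is living and takes 1/60.
Mariko is living and takes 1/60.
Yoshiko is living and takes 3/20.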